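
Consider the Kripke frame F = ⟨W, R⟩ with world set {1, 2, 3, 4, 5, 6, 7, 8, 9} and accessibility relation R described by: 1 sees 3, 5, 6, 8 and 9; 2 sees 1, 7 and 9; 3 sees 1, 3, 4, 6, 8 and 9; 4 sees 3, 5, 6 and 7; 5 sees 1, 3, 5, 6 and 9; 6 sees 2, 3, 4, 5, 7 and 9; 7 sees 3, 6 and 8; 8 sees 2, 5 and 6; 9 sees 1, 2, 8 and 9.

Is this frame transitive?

Transitive: no — 1 R 3 and 3 R 4, but not 1 R 4.

No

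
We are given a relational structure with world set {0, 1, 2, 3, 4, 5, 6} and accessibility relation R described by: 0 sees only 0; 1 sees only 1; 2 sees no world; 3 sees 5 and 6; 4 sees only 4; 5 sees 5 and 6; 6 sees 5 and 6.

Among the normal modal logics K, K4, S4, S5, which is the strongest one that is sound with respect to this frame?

Transitive (axiom 4): yes — every two-step R-path is closed by a direct edge.
Reflexive (axiom T): no — 2 is not related to itself.
Euclidean (axiom 5): yes — any two successors of a common world are R-related.
So F validates K, K4; S4 would additionally require R to be reflexive. The strongest is K4.

K4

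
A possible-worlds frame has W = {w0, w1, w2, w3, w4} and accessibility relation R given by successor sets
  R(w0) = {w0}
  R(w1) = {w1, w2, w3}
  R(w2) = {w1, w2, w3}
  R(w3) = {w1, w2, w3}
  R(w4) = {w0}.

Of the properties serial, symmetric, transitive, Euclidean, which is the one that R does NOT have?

Serial: yes — every world has a successor (e.g. w0 R w0).
Symmetric: no — w4 R w0 but not w0 R w4.
Transitive: yes — every two-step R-path is closed by a direct edge.
Euclidean: yes — any two successors of a common world are R-related.
Only symmetric fails.

symmetric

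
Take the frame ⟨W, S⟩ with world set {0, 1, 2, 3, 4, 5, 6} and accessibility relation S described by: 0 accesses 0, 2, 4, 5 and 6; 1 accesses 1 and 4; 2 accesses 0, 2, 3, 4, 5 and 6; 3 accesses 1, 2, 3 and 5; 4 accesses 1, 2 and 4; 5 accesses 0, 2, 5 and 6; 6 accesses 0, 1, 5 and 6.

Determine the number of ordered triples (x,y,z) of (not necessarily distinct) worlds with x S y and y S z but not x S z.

25

Enumerating: (0,2,3), (0,4,1), (0,6,1), (1,4,2), (2,3,1), (2,4,1), (2,6,1), (3,1,4), (3,2,0), (3,2,4), (3,2,6), (3,5,0), … and 13 more.
Total: 25.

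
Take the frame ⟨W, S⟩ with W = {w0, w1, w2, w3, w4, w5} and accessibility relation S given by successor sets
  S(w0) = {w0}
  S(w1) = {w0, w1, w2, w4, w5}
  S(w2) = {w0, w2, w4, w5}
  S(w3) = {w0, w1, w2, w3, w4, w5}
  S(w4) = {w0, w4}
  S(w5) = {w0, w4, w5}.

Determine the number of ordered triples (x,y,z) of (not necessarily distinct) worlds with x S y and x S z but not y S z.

35

Enumerating: (w1,w0,w1), (w1,w0,w2), (w1,w0,w4), (w1,w0,w5), (w1,w2,w1), (w1,w4,w1), (w1,w4,w2), (w1,w4,w5), (w1,w5,w1), (w1,w5,w2), (w2,w0,w2), (w2,w0,w4), … and 23 more.
Total: 35.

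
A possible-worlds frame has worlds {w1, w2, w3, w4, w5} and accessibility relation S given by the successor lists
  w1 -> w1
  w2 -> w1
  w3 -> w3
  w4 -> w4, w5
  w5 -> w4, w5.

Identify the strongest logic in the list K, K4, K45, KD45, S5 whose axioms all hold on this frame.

KD45

Transitive (axiom 4): yes — every two-step S-path is closed by a direct edge.
Euclidean (axiom 5): yes — any two successors of a common world are S-related.
Serial (axiom D): yes — every world has a successor (e.g. w1 S w1).
Reflexive (axiom T): no — w2 is not related to itself.
So F validates K, K4, K45, KD45; S5 would additionally require S to be reflexive. The strongest is KD45.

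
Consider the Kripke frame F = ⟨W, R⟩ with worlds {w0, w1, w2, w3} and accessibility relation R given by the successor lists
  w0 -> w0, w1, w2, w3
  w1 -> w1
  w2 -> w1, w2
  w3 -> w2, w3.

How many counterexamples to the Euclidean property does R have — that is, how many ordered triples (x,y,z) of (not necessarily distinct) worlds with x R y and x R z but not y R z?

Enumerating: (w0,w1,w0), (w0,w1,w2), (w0,w1,w3), (w0,w2,w0), (w0,w2,w3), (w0,w3,w0), (w0,w3,w1), (w2,w1,w2), (w3,w2,w3).

9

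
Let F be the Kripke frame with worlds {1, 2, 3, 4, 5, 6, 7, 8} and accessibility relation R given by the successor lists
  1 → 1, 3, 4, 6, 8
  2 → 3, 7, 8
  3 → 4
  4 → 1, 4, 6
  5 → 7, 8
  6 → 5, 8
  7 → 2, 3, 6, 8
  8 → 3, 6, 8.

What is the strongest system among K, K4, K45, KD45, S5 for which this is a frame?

Transitive (axiom 4): no — 1 R 6 and 6 R 5, but not 1 R 5.
Euclidean (axiom 5): no — 1 R 3 and 1 R 6, but not 3 R 6.
Serial (axiom D): yes — every world has a successor (e.g. 1 R 1).
Reflexive (axiom T): no — 2 is not related to itself.
So F validates K; K4 would additionally require R to be transitive. The strongest is K.

K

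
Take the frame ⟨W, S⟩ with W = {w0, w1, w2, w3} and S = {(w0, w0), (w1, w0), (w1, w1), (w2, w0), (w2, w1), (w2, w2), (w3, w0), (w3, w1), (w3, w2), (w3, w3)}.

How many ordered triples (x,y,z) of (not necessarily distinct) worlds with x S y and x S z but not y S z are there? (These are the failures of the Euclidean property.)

10

Enumerating: (w1,w0,w1), (w2,w0,w1), (w2,w0,w2), (w2,w1,w2), (w3,w0,w1), (w3,w0,w2), (w3,w0,w3), (w3,w1,w2), (w3,w1,w3), (w3,w2,w3).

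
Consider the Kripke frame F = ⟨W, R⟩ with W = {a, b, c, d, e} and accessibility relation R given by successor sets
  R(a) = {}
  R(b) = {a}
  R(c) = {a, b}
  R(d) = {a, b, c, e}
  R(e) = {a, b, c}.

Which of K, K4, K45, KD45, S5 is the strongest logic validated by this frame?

K4

Transitive (axiom 4): yes — every two-step R-path is closed by a direct edge.
Euclidean (axiom 5): no — c R a and c R b, but not a R b.
Serial (axiom D): no — a has no R-successor.
Reflexive (axiom T): no — a is not related to itself.
So F validates K, K4; K45 would additionally require R to be Euclidean. The strongest is K4.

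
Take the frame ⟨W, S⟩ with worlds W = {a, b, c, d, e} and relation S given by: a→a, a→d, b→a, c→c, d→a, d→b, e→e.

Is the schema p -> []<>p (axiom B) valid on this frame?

Axiom B corresponds to the accessibility relation being symmetric.
Symmetric: no — b S a but not a S b.

No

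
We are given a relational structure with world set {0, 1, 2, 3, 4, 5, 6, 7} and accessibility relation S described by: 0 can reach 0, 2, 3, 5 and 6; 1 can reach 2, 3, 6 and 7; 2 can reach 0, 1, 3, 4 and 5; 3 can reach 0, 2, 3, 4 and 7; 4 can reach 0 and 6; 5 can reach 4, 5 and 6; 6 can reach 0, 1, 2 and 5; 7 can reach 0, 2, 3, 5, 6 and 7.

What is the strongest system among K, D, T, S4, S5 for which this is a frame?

D

Serial (axiom D): yes — every world has a successor (e.g. 0 S 0).
Reflexive (axiom T): no — 1 is not related to itself.
Transitive (axiom 4): no — 0 S 2 and 2 S 1, but not 0 S 1.
Euclidean (axiom 5): no — 0 S 2 and 0 S 6, but not 2 S 6.
So F validates K, D; T would additionally require S to be reflexive. The strongest is D.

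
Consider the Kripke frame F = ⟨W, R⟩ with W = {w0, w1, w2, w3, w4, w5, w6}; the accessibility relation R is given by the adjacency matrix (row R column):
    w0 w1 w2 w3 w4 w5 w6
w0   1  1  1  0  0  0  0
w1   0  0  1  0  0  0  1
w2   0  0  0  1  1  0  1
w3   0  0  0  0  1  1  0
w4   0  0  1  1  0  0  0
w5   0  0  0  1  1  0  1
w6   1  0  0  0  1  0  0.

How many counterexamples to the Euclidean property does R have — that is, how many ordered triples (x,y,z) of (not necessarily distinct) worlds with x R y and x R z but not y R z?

29

Enumerating: (w0,w1,w0), (w0,w1,w1), (w0,w2,w0), (w0,w2,w1), (w0,w2,w2), (w1,w2,w2), (w1,w6,w2), (w1,w6,w6), (w2,w3,w3), (w2,w3,w6), (w2,w4,w4), (w2,w4,w6), … and 17 more.
Total: 29.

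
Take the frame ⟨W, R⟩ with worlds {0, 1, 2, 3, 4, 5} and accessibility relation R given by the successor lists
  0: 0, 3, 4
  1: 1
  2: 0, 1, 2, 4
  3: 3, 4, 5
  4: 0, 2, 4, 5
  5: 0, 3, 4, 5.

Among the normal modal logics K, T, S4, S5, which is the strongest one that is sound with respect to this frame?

T

Reflexive (axiom T): yes — every world is R-related to itself.
Transitive (axiom 4): no — 0 R 3 and 3 R 5, but not 0 R 5.
Euclidean (axiom 5): no — 0 R 4 and 0 R 3, but not 4 R 3.
So F validates K, T; S4 would additionally require R to be transitive. The strongest is T.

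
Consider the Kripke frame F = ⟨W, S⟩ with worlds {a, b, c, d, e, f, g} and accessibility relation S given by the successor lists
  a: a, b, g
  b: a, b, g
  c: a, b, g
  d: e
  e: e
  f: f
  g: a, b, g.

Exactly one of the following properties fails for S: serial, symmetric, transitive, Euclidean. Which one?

symmetric

Serial: yes — every world has a successor (e.g. a S a).
Symmetric: no — c S a but not a S c.
Transitive: yes — every two-step S-path is closed by a direct edge.
Euclidean: yes — any two successors of a common world are S-related.
Only symmetric fails.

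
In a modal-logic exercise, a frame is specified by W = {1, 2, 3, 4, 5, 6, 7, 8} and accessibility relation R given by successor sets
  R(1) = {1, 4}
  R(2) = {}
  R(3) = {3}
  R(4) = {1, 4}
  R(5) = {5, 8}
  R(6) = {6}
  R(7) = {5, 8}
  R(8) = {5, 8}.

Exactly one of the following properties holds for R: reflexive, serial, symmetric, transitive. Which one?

Reflexive: no — 2 is not related to itself.
Serial: no — 2 has no R-successor.
Symmetric: no — 7 R 5 but not 5 R 7.
Transitive: yes — every two-step R-path is closed by a direct edge.
Only transitive holds.

transitive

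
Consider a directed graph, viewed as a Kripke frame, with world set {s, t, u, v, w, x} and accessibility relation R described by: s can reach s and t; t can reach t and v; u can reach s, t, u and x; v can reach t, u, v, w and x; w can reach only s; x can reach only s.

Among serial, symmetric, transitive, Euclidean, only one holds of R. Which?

serial

Serial: yes — every world has a successor (e.g. s R s).
Symmetric: no — s R t but not t R s.
Transitive: no — s R t and t R v, but not s R v.
Euclidean: no — u R s and u R x, but not s R x.
Only serial holds.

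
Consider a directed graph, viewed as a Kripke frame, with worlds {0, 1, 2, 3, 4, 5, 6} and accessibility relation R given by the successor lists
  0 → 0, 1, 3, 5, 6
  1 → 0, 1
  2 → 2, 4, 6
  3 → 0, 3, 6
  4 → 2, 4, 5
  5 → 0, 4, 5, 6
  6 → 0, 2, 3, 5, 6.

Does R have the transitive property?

No

Transitive: no — 0 R 5 and 5 R 4, but not 0 R 4.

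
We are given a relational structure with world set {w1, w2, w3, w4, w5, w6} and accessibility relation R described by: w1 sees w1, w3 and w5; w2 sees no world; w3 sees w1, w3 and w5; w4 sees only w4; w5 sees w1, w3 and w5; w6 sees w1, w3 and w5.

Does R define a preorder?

No

Reflexive: no — w2 is not related to itself.
Transitive: yes — every two-step R-path is closed by a direct edge.
So R is not a preorder.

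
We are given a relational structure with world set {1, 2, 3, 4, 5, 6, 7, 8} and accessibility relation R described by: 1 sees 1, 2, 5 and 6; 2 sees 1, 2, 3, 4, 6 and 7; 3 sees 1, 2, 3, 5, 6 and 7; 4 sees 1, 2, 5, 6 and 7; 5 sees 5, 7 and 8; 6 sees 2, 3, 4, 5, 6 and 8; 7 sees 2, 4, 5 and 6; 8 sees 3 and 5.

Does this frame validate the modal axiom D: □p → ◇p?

By correspondence theory, D is valid on a frame iff R is serial.
Serial: yes — every world has a successor (e.g. 1 R 1).

Yes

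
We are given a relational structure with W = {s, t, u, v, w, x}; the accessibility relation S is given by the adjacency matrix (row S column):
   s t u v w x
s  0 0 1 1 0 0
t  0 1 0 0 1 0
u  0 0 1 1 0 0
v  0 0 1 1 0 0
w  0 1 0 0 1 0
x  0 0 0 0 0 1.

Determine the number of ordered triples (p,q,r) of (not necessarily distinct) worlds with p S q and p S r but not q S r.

S is Euclidean; there are no such tuples.

0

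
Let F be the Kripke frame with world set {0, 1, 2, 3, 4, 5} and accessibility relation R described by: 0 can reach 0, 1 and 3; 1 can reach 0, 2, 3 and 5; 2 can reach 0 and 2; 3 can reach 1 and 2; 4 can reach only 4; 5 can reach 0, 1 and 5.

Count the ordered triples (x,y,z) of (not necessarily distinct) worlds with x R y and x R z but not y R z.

Enumerating: (0,1,1), (0,3,0), (0,3,3), (1,0,2), (1,0,5), (1,2,3), (1,2,5), (1,3,0), (1,3,3), (1,3,5), (1,5,2), (1,5,3), (2,0,2), (3,1,1), (3,2,1), (5,0,5), (5,1,1).

17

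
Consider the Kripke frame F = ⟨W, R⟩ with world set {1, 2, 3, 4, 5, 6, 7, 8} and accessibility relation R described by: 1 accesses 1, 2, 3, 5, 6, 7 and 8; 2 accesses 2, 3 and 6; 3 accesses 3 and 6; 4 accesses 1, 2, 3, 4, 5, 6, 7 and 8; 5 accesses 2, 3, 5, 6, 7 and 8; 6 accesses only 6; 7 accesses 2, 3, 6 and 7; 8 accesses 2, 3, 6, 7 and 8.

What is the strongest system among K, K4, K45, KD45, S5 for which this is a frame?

K4

Transitive (axiom 4): yes — every two-step R-path is closed by a direct edge.
Euclidean (axiom 5): no — 1 R 2 and 1 R 5, but not 2 R 5.
Serial (axiom D): yes — every world has a successor (e.g. 1 R 1).
Reflexive (axiom T): yes — every world is R-related to itself.
So F validates K, K4; K45 would additionally require R to be Euclidean. The strongest is K4.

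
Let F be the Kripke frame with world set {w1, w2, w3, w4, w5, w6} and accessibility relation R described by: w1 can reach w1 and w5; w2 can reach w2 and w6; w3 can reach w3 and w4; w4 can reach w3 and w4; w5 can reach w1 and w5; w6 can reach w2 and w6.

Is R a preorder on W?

Yes

Reflexive: yes — every world is R-related to itself.
Transitive: yes — every two-step R-path is closed by a direct edge.
So R is a preorder.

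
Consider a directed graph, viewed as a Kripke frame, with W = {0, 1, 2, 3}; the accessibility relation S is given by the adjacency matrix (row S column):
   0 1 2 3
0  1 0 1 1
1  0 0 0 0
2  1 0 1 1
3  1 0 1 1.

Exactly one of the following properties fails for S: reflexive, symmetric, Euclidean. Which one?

Reflexive: no — 1 is not related to itself.
Symmetric: yes — every pair in S has its reverse in S.
Euclidean: yes — any two successors of a common world are S-related.
Only reflexive fails.

reflexive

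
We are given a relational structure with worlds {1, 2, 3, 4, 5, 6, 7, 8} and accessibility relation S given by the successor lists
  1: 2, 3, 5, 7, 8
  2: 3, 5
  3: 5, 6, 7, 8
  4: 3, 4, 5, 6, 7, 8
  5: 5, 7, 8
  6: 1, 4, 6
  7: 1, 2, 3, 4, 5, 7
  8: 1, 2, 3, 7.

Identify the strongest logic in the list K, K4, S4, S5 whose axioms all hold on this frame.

Transitive (axiom 4): no — 1 S 3 and 3 S 6, but not 1 S 6.
Reflexive (axiom T): no — 1 is not related to itself.
Euclidean (axiom 5): no — 1 S 2 and 1 S 7, but not 2 S 7.
So F validates K; K4 would additionally require S to be transitive. The strongest is K.

K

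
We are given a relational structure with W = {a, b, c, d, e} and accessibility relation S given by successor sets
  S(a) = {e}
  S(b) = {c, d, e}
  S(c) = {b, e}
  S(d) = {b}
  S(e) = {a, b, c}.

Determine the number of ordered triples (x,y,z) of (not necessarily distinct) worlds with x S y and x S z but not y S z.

Enumerating: (a,e,e), (b,c,c), (b,c,d), (b,d,c), (b,d,d), (b,d,e), (b,e,d), (b,e,e), (c,b,b), (c,e,e), (d,b,b), (e,a,a), (e,a,b), (e,a,c), (e,b,a), (e,b,b), (e,c,a), (e,c,c).

18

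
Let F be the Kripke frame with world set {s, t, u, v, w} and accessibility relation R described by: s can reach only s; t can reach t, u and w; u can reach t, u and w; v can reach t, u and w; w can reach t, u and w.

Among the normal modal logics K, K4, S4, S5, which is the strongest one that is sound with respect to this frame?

Transitive (axiom 4): yes — every two-step R-path is closed by a direct edge.
Reflexive (axiom T): no — v is not related to itself.
Euclidean (axiom 5): yes — any two successors of a common world are R-related.
So F validates K, K4; S4 would additionally require R to be reflexive. The strongest is K4.

K4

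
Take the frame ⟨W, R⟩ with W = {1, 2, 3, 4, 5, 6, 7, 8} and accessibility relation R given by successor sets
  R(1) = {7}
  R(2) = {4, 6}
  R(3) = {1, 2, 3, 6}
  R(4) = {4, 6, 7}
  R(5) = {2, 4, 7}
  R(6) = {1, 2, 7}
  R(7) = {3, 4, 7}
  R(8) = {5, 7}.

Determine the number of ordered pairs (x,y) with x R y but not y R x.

14

Enumerating: (1,7), (2,4), (3,1), (3,2), (3,6), (4,6), (5,2), (5,4), (5,7), (6,1), (6,7), (7,3), (8,5), (8,7).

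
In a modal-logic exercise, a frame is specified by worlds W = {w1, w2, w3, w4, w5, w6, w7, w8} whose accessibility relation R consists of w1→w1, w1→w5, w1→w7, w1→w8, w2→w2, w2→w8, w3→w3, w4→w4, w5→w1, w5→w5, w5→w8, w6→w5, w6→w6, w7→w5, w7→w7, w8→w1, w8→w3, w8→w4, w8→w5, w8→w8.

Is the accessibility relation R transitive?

Transitive: no — w1 R w8 and w8 R w3, but not w1 R w3.

No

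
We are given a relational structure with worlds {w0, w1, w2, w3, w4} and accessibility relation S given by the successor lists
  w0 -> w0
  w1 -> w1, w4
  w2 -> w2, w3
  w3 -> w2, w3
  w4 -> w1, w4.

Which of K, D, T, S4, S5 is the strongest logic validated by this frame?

S5

Serial (axiom D): yes — every world has a successor (e.g. w0 S w0).
Reflexive (axiom T): yes — every world is S-related to itself.
Transitive (axiom 4): yes — every two-step S-path is closed by a direct edge.
Euclidean (axiom 5): yes — any two successors of a common world are S-related.
So F validates K, D, T, S4, S5. The strongest is S5.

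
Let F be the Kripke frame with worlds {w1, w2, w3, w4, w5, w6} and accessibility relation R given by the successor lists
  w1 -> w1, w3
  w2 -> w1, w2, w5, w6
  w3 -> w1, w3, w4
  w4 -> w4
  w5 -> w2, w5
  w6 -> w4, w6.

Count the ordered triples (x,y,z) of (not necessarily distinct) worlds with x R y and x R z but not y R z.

12

Enumerating: (w2,w1,w2), (w2,w1,w5), (w2,w1,w6), (w2,w5,w1), (w2,w5,w6), (w2,w6,w1), (w2,w6,w2), (w2,w6,w5), (w3,w1,w4), (w3,w4,w1), (w3,w4,w3), (w6,w4,w6).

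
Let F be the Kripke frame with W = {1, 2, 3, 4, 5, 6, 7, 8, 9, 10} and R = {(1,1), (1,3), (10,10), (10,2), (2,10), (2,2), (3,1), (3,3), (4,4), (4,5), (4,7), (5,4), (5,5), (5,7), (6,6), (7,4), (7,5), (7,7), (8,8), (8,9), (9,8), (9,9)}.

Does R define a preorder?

Reflexive: yes — every world is R-related to itself.
Transitive: yes — every two-step R-path is closed by a direct edge.
So R is a preorder.

Yes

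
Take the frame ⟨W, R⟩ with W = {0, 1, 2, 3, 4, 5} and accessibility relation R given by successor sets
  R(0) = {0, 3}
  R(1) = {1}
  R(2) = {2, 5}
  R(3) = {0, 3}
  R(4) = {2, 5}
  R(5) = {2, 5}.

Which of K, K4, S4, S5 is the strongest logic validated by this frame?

K4

Transitive (axiom 4): yes — every two-step R-path is closed by a direct edge.
Reflexive (axiom T): no — 4 is not related to itself.
Euclidean (axiom 5): yes — any two successors of a common world are R-related.
So F validates K, K4; S4 would additionally require R to be reflexive. The strongest is K4.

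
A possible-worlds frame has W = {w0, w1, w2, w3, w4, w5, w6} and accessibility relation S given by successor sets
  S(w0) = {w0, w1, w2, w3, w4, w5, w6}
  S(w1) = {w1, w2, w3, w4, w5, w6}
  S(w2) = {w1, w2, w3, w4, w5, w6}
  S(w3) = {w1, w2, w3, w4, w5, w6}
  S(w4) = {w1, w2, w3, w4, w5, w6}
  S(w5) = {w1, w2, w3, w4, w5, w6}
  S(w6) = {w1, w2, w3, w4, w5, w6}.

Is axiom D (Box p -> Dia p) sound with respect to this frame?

Yes

Axiom D corresponds to the accessibility relation being serial.
Serial: yes — every world has a successor (e.g. w0 S w0).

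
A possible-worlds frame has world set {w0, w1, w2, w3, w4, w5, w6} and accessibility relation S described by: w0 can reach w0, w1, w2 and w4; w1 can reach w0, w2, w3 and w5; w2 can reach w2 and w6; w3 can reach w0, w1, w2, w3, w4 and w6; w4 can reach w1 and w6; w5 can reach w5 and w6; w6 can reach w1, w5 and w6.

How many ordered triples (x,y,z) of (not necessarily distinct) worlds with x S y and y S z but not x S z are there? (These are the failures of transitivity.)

24

Enumerating: (w0,w1,w3), (w0,w1,w5), (w0,w2,w6), (w0,w4,w6), (w1,w0,w1), (w1,w0,w4), (w1,w2,w6), (w1,w3,w1), (w1,w3,w4), (w1,w3,w6), (w1,w5,w6), (w2,w6,w1), … and 12 more.
Total: 24.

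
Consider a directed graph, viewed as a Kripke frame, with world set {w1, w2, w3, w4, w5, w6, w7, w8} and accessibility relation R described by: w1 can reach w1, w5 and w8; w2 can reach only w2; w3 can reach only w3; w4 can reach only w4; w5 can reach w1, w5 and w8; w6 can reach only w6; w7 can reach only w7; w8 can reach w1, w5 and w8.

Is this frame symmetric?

Symmetric: yes — every pair in R has its reverse in R.

Yes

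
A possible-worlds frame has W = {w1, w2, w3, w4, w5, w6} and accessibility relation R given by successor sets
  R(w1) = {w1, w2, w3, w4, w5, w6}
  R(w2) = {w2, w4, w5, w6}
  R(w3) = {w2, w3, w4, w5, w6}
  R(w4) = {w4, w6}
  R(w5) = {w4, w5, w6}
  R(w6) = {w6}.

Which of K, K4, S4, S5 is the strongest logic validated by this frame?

Transitive (axiom 4): yes — every two-step R-path is closed by a direct edge.
Reflexive (axiom T): yes — every world is R-related to itself.
Euclidean (axiom 5): no — w1 R w2 and w1 R w3, but not w2 R w3.
So F validates K, K4, S4; S5 would additionally require R to be Euclidean. The strongest is S4.

S4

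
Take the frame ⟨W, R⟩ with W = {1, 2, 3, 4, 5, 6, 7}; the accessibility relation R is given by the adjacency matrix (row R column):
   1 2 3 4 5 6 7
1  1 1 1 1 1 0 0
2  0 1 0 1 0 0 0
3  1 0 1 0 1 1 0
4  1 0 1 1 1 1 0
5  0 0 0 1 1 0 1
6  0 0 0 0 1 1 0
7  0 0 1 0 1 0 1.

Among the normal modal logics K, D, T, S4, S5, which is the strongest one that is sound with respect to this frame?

Serial (axiom D): yes — every world has a successor (e.g. 1 R 1).
Reflexive (axiom T): yes — every world is R-related to itself.
Transitive (axiom 4): no — 1 R 3 and 3 R 6, but not 1 R 6.
Euclidean (axiom 5): no — 1 R 2 and 1 R 3, but not 2 R 3.
So F validates K, D, T; S4 would additionally require R to be transitive. The strongest is T.

T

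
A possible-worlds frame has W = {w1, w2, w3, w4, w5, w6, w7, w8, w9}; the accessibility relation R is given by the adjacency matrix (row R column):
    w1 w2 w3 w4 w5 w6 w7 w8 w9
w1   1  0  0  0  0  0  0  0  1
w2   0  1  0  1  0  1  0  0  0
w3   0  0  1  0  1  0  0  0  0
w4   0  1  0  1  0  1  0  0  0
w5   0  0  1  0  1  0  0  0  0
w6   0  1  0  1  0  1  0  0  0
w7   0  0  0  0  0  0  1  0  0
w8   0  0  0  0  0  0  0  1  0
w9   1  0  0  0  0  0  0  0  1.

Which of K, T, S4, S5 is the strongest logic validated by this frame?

Reflexive (axiom T): yes — every world is R-related to itself.
Transitive (axiom 4): yes — every two-step R-path is closed by a direct edge.
Euclidean (axiom 5): yes — any two successors of a common world are R-related.
So F validates K, T, S4, S5. The strongest is S5.

S5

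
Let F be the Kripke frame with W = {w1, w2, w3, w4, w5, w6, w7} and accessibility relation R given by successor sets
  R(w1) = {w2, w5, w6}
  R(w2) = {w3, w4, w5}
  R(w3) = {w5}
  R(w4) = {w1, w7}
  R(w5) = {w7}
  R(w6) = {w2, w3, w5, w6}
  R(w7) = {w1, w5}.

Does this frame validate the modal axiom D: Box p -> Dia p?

Axiom D corresponds to the accessibility relation being serial.
Serial: yes — every world has a successor (e.g. w1 R w2).

Yes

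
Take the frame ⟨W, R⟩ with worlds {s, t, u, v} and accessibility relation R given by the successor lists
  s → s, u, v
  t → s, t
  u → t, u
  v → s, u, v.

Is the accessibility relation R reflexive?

Yes

Reflexive: yes — every world is R-related to itself.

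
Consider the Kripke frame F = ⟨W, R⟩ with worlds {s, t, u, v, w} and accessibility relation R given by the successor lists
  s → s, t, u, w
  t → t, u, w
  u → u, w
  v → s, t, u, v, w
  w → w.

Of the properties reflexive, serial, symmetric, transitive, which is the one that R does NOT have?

Reflexive: yes — every world is R-related to itself.
Serial: yes — every world has a successor (e.g. s R s).
Symmetric: no — s R t but not t R s.
Transitive: yes — every two-step R-path is closed by a direct edge.
Only symmetric fails.

symmetric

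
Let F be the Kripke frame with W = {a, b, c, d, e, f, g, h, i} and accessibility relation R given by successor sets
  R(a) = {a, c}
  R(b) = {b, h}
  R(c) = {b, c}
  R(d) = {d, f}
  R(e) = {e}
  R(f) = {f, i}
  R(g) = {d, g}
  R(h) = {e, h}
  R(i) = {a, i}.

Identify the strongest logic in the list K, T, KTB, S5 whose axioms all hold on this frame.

Reflexive (axiom T): yes — every world is R-related to itself.
Symmetric (axiom B): no — a R c but not c R a.
Euclidean (axiom 5): no — a R c and a R a, but not c R a.
So F validates K, T; KTB would additionally require R to be symmetric. The strongest is T.

T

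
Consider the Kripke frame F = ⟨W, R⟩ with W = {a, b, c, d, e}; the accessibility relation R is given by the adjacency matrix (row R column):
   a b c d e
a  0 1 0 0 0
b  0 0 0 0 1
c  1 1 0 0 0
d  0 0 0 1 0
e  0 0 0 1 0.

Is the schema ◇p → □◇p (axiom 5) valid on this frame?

By correspondence theory, 5 is valid on a frame iff R is Euclidean.
Euclidean: no — c R b and c R a, but not b R a.

No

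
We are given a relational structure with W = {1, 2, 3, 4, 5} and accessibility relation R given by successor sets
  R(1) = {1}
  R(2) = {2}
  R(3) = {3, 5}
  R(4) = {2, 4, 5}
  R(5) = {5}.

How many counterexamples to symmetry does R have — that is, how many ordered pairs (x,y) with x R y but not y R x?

3

Enumerating: (3,5), (4,2), (4,5).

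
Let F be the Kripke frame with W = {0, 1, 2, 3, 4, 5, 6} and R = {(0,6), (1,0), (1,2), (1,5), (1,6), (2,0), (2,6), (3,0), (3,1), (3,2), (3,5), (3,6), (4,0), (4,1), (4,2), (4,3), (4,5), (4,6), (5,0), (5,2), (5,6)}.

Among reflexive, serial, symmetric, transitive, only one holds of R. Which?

transitive

Reflexive: no — 0 is not related to itself.
Serial: no — 6 has no R-successor.
Symmetric: no — 0 R 6 but not 6 R 0.
Transitive: yes — every two-step R-path is closed by a direct edge.
Only transitive holds.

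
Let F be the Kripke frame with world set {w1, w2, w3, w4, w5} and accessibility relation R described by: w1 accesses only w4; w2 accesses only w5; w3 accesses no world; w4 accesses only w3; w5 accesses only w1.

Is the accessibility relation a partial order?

No

Reflexive: no — w1 is not related to itself.
Transitive: no — w1 R w4 and w4 R w3, but not w1 R w3.
Antisymmetric: yes — no distinct pair is related both ways.
So R is not a partial order.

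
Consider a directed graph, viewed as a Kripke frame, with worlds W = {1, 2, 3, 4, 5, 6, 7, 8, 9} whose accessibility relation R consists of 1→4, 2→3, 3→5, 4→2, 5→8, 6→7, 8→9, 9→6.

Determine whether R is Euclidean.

No

Euclidean: no — 1 R 4 and 1 R 4, but not 4 R 4.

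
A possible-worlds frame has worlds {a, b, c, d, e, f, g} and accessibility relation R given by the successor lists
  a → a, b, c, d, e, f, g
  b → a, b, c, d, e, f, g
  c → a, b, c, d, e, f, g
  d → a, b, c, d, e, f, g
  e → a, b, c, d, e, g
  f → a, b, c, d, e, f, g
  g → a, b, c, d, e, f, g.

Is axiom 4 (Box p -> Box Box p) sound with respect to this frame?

The schema 4 characterises exactly the transitive frames.
Transitive: no — e R a and a R f, but not e R f.

No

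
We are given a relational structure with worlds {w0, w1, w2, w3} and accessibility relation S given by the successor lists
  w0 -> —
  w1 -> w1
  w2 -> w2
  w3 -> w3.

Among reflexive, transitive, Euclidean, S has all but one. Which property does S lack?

reflexive

Reflexive: no — w0 is not related to itself.
Transitive: yes — every two-step S-path is closed by a direct edge.
Euclidean: yes — any two successors of a common world are S-related.
Only reflexive fails.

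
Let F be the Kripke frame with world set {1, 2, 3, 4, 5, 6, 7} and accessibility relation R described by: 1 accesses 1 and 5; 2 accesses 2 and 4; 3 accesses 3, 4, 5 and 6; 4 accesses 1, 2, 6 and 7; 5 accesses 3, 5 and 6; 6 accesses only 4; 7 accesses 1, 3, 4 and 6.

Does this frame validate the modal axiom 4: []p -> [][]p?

By correspondence theory, 4 is valid on a frame iff R is transitive.
Transitive: no — 1 R 5 and 5 R 3, but not 1 R 3.

No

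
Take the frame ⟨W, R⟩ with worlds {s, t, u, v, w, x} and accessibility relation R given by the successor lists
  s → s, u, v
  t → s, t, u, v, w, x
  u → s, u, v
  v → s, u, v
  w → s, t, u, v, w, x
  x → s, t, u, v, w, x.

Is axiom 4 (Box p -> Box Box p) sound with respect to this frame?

Axiom 4 corresponds to the accessibility relation being transitive.
Transitive: yes — every two-step R-path is closed by a direct edge.

Yes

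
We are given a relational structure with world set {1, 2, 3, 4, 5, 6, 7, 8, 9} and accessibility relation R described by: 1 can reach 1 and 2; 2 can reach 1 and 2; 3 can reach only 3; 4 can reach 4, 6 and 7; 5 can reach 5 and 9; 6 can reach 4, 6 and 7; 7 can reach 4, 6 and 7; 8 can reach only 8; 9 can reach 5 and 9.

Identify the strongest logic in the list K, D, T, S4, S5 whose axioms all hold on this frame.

Serial (axiom D): yes — every world has a successor (e.g. 1 R 1).
Reflexive (axiom T): yes — every world is R-related to itself.
Transitive (axiom 4): yes — every two-step R-path is closed by a direct edge.
Euclidean (axiom 5): yes — any two successors of a common world are R-related.
So F validates K, D, T, S4, S5. The strongest is S5.

S5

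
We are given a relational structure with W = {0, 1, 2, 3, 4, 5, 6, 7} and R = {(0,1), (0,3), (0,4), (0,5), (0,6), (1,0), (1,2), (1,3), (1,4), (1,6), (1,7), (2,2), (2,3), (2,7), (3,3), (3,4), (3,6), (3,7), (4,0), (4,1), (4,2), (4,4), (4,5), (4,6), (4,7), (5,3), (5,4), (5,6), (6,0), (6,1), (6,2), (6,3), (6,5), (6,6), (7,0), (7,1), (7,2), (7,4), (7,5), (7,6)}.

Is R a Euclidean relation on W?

No

Euclidean: no — 0 R 1 and 0 R 5, but not 1 R 5.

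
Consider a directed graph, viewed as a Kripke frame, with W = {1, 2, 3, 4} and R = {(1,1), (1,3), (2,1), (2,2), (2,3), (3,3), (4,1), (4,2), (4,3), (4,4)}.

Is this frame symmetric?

No

Symmetric: no — 1 R 3 but not 3 R 1.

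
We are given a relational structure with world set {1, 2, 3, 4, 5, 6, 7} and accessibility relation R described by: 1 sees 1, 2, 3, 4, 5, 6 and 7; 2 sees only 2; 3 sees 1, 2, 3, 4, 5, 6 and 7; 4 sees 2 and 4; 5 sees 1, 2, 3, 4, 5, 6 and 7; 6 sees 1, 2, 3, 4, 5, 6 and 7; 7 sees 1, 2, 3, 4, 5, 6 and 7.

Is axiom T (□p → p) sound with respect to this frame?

Yes

Axiom T corresponds to the accessibility relation being reflexive.
Reflexive: yes — every world is R-related to itself.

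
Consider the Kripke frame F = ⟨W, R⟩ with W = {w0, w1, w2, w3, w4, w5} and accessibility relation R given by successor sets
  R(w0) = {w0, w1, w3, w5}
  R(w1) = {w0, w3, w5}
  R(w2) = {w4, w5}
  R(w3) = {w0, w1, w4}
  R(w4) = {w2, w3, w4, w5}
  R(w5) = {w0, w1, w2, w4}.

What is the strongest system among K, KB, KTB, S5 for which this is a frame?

Symmetric (axiom B): yes — every pair in R has its reverse in R.
Reflexive (axiom T): no — w1 is not related to itself.
Euclidean (axiom 5): no — w0 R w3 and w0 R w5, but not w3 R w5.
So F validates K, KB; KTB would additionally require R to be reflexive. The strongest is KB.

KB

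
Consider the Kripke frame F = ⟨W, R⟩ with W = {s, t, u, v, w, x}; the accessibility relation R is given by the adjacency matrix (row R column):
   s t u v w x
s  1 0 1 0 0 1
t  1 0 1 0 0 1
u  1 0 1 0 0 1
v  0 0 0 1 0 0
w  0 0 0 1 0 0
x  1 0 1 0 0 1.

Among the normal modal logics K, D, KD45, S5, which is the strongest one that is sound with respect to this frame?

KD45

Serial (axiom D): yes — every world has a successor (e.g. s R s).
Euclidean (axiom 5): yes — any two successors of a common world are R-related.
Transitive (axiom 4): yes — every two-step R-path is closed by a direct edge.
Reflexive (axiom T): no — t is not related to itself.
So F validates K, D, KD45; S5 would additionally require R to be reflexive. The strongest is KD45.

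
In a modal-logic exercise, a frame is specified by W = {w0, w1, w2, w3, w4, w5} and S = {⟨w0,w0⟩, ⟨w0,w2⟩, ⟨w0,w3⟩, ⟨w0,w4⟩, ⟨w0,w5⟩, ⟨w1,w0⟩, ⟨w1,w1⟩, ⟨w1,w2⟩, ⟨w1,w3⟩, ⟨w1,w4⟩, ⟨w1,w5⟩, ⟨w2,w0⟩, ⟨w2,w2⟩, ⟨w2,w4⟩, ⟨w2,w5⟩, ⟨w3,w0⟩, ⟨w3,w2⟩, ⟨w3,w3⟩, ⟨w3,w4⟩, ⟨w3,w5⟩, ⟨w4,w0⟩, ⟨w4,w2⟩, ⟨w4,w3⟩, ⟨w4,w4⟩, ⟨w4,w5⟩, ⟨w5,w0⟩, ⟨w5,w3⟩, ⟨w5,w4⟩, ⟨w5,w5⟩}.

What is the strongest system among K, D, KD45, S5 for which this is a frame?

D

Serial (axiom D): yes — every world has a successor (e.g. w0 S w0).
Euclidean (axiom 5): no — w0 S w2 and w0 S w3, but not w2 S w3.
Transitive (axiom 4): no — w2 S w0 and w0 S w3, but not w2 S w3.
Reflexive (axiom T): yes — every world is S-related to itself.
So F validates K, D; KD45 would additionally require S to be Euclidean and transitive. The strongest is D.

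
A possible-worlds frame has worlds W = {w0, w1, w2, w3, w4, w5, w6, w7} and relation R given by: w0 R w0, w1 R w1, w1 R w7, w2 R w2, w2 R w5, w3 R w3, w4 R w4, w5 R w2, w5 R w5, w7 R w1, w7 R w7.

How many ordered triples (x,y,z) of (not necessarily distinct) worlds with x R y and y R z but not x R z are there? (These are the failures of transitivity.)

0

R is transitive; there are no such tuples.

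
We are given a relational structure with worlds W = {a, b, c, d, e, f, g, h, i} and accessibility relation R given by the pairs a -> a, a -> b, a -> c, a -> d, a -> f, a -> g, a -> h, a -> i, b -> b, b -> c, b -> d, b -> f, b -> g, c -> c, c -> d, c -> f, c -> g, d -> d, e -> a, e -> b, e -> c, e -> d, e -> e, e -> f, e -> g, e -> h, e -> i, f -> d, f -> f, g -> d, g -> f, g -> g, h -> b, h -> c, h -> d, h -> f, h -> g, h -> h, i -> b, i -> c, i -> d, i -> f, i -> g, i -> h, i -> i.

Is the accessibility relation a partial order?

Yes

Reflexive: yes — every world is R-related to itself.
Transitive: yes — every two-step R-path is closed by a direct edge.
Antisymmetric: yes — no distinct pair is related both ways.
So R is a partial order.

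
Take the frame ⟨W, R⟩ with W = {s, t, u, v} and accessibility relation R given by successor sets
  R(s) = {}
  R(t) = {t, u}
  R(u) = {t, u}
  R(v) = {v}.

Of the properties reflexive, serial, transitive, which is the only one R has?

transitive

Reflexive: no — s is not related to itself.
Serial: no — s has no R-successor.
Transitive: yes — every two-step R-path is closed by a direct edge.
Only transitive holds.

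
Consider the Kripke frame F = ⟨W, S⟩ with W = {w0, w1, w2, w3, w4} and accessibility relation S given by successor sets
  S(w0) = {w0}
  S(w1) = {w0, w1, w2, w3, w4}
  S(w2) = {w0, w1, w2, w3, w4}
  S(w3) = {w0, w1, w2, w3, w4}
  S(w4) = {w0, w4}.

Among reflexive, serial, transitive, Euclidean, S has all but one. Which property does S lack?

Euclidean

Reflexive: yes — every world is S-related to itself.
Serial: yes — every world has a successor (e.g. w0 S w0).
Transitive: yes — every two-step S-path is closed by a direct edge.
Euclidean: no — w1 S w0 and w1 S w2, but not w0 S w2.
Only Euclidean fails.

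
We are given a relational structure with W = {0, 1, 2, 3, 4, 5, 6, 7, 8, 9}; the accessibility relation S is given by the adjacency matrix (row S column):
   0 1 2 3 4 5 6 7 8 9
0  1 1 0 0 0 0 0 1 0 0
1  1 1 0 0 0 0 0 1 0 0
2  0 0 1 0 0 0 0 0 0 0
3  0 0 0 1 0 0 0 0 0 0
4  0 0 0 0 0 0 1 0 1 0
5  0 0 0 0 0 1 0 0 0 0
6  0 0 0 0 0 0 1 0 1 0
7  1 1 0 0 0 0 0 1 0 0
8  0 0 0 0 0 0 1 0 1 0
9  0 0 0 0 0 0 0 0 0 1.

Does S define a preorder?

No

Reflexive: no — 4 is not related to itself.
Transitive: yes — every two-step S-path is closed by a direct edge.
So S is not a preorder.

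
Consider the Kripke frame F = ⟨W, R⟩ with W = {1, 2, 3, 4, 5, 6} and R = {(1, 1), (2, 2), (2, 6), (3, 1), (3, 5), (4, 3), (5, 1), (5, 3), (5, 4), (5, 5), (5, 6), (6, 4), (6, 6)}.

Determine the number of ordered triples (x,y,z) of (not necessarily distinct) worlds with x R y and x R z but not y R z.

Enumerating: (2,6,2), (3,1,5), (4,3,3), (5,1,3), (5,1,4), (5,1,5), (5,1,6), (5,3,3), (5,3,4), (5,3,6), (5,4,1), (5,4,4), … and 7 more.
Total: 19.

19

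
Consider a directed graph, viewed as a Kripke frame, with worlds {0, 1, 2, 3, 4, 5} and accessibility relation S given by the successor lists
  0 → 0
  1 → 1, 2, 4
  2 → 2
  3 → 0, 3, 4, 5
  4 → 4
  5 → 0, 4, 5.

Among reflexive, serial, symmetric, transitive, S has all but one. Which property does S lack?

Reflexive: yes — every world is S-related to itself.
Serial: yes — every world has a successor (e.g. 0 S 0).
Symmetric: no — 1 S 2 but not 2 S 1.
Transitive: yes — every two-step S-path is closed by a direct edge.
Only symmetric fails.

symmetric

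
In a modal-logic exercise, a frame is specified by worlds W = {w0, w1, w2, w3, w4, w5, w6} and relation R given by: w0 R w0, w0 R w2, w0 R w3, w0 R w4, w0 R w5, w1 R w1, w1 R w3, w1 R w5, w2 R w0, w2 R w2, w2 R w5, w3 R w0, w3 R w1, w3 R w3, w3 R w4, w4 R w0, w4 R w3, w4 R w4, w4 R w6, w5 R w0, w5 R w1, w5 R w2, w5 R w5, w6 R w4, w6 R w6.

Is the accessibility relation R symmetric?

Symmetric: yes — every pair in R has its reverse in R.

Yes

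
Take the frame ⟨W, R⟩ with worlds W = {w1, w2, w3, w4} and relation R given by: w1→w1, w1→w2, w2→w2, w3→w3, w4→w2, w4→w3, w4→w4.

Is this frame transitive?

Transitive: yes — every two-step R-path is closed by a direct edge.

Yes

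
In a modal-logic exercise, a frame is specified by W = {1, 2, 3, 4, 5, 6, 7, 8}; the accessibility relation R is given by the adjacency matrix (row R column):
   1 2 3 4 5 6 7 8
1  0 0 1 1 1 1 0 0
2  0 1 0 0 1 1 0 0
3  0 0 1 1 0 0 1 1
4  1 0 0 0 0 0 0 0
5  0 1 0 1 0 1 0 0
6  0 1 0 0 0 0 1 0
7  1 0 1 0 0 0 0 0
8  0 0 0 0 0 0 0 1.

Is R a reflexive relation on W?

No

Reflexive: no — 1 is not related to itself.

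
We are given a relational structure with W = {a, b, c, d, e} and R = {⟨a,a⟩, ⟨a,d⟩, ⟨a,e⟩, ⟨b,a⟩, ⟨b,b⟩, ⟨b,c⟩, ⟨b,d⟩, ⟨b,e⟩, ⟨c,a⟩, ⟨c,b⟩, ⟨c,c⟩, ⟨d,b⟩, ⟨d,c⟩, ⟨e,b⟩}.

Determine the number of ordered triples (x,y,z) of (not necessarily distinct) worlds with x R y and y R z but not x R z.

15

Enumerating: (a,d,b), (a,d,c), (a,e,b), (c,a,d), (c,a,e), (c,b,d), (c,b,e), (d,b,a), (d,b,d), (d,b,e), (d,c,a), (e,b,a), (e,b,c), (e,b,d), (e,b,e).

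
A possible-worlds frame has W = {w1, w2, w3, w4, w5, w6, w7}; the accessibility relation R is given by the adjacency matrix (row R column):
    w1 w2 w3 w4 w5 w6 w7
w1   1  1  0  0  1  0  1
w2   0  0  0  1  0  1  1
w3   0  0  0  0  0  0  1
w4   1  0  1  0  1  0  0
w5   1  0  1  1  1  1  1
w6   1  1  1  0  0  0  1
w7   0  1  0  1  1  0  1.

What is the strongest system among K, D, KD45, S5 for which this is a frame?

D

Serial (axiom D): yes — every world has a successor (e.g. w1 R w1).
Euclidean (axiom 5): no — w1 R w2 and w1 R w5, but not w2 R w5.
Transitive (axiom 4): no — w1 R w2 and w2 R w4, but not w1 R w4.
Reflexive (axiom T): no — w2 is not related to itself.
So F validates K, D; KD45 would additionally require R to be Euclidean and transitive. The strongest is D.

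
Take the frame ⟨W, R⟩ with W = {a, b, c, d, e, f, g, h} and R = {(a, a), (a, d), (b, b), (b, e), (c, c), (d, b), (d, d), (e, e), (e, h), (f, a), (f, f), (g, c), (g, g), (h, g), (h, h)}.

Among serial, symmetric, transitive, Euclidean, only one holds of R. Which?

serial

Serial: yes — every world has a successor (e.g. a R a).
Symmetric: no — a R d but not d R a.
Transitive: no — a R d and d R b, but not a R b.
Euclidean: no — a R d and a R a, but not d R a.
Only serial holds.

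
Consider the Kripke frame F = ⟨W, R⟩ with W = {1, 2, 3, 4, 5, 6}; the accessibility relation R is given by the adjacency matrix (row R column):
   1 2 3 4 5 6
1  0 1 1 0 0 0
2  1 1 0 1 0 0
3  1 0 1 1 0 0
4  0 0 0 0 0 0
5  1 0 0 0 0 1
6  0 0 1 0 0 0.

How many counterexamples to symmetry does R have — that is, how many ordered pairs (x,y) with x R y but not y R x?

5

Enumerating: (2,4), (3,4), (5,1), (5,6), (6,3).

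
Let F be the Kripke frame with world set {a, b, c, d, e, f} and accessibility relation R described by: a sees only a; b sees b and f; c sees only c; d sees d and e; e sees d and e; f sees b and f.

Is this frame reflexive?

Reflexive: yes — every world is R-related to itself.

Yes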